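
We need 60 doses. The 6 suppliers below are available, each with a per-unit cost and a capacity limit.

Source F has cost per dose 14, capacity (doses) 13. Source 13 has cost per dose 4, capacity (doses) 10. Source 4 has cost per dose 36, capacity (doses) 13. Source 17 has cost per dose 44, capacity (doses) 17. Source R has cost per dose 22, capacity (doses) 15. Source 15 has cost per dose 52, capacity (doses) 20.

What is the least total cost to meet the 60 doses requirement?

1416

Use suppliers in increasing cost order.
Source 13 (4): use full 10 ; 50 doses to go.
Source F (14): use full 13 ; 37 doses to go.
Source R at 22: take all 15 doses ; 22 still needed.
Source 4 at 36: take all 13 doses ; 9 still needed.
Take 9 from Source 17 at 44 to finish.
Source 15: unused.
Cost = 10×4 + 13×14 + 15×22 + 13×36 + 9×44 = 1416.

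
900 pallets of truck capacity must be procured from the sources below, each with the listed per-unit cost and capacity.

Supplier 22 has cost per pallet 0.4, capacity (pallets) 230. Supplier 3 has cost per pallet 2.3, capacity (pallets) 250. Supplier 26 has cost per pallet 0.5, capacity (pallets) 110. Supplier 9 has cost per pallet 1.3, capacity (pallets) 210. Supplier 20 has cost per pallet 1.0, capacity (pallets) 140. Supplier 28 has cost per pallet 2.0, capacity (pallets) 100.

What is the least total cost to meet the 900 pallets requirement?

Cheapest first:
Take 230 from Supplier 22 at 0.4 ; need 670 more.
Take 110 from Supplier 26 at 0.5 ; need 560 more.
Supplier 20 (1.0): use full 140 ; 420 pallets to go.
Take 210 from Supplier 9 at 1.3 ; need 210 more.
Supplier 28 at 2.0: take all 100 pallets ; 110 still needed.
Take 110 from Supplier 3 at 2.3 to finish.
Cost = 230×0.4 + 110×0.5 + 140×1.0 + 210×1.3 + 100×2.0 + 110×2.3 = 1013.

1013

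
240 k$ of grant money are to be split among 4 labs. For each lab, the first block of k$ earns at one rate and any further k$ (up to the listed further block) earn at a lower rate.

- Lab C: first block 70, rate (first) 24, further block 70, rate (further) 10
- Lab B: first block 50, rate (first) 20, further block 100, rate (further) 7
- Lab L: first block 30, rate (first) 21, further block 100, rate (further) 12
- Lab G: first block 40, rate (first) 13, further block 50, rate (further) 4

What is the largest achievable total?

Rank every tier by rate: Lab C/T1 24 > Lab L/T1 21 > Lab B/T1 20 > Lab G/T1 13 > Lab L/T2 12 > Lab C/T2 10 > Lab B/T2 7 > Lab G/T2 4.
Lab C/T1 (24): +70 — 170 left.
Fill Lab L T1 block (30 at 21) — 140 left.
Lab B T1 at 20: fill all 50 — 90 left.
Lab G T1 at 13: fill all 40 — 50 left.
50 remain; put them into Lab L T2 at 12.
Total = 24×70 + 21×30 + 20×50 + 13×40 + 12×50 = 4430.

4430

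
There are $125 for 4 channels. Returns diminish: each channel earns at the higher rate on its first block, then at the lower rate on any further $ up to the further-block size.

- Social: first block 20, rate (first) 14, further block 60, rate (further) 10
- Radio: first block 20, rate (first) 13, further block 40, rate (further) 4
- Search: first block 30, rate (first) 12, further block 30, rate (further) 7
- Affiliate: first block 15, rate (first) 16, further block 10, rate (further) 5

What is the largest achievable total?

1540

Rank every tier by rate: Affiliate/first 16 > Social/first 14 > Radio/first 13 > Search/first 12 > Social/second 10 > Search/second 7 > Affiliate/second 5 > Radio/second 4.
Affiliate first at 16: fill all 15 → 110 left.
Fill Social first block (20 at 14) → 90 left.
Radio/first (13): +20 → 70 left.
Search first at 12: fill all 30 → 40 left.
Social/second: +40 of 60 at 10; pool empty.
Total = 16×15 + 14×20 + 13×20 + 12×30 + 10×40 = 1540.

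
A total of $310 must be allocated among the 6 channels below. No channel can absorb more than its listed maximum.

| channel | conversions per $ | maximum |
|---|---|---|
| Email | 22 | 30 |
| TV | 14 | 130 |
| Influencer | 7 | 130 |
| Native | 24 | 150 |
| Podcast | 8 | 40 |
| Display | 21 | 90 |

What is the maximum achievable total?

6710

Order the channels by conversions per $: Native 24 > Email 22 > Display 21 > TV 14 > Podcast 8 > Influencer 7.
Native: +150 to 150 (cap) → 160 left.
Give Email 30 to hit its cap of 30 → 130 left.
Give Display 90 to hit its cap of 90 → 40 left.
Only 40 left; TV takes them to reach 40.
Total = 22×30 + 14×40 + 24×150 + 21×90 = 6710.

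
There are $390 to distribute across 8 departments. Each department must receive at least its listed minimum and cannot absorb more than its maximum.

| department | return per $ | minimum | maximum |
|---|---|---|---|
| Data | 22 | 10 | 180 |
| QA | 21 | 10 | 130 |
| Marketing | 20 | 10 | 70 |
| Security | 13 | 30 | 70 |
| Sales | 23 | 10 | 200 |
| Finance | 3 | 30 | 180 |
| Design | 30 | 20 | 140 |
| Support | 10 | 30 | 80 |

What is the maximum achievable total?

Meeting every minimum uses 10+10+10+30+10+30+20+30 = 150 $, leaving 240.
Highest return per $ first: Design 30 > Sales 23 > Data 22 > QA 21 > Marketing 20 > Security 13 > Support 10 > Finance 3.
Design takes 120 more to reach its cap of 140 — 120 left.
Sales: +120 (room for 190) → 130. Pool exhausted.
Total = 22×10 + 21×10 + 20×10 + 13×30 + 23×130 + 3×30 + 30×140 + 10×30 = 8600.

8600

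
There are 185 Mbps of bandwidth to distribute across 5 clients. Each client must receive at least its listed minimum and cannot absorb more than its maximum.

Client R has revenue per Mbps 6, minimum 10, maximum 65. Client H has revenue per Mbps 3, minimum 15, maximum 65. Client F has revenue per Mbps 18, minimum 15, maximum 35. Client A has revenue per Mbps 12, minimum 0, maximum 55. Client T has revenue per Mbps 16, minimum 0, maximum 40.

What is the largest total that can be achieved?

Meeting every minimum uses 10+15+15+0+0 = 40 Mbps, leaving 145.
Highest revenue per Mbps first: Client F 18 > Client T 16 > Client A 12 > Client R 6 > Client H 3.
Client F takes 20 more to reach its cap of 35 ; 125 left.
Give Client T 40 more to hit its cap of 40 ; 85 left.
Give Client A 55 more to hit its cap of 55 ; 30 left.
Client R has room for 55 more but only 30 remain, so it gets 40.
Total = 6×40 + 3×15 + 18×35 + 12×55 + 16×40 = 2215.

2215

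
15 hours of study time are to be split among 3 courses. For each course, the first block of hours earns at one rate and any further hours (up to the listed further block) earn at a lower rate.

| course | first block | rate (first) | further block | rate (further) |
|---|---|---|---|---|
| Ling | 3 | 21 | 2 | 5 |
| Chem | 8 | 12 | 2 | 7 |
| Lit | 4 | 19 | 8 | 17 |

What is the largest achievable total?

Treat each block as its own option and order by rate: Ling/tier1 21 > Lit/tier1 19 > Lit/tier2 17 > Chem/tier1 12 > Chem/tier2 7 > Ling/tier2 5.
Fill Ling tier1 block (3 at 21) — 12 left.
Lit tier1 at 19: fill all 4 — 8 left.
Fill Lit tier2 block (8 at 17) — 0 left.
Total = 21×3 + 19×4 + 17×8 = 275.

275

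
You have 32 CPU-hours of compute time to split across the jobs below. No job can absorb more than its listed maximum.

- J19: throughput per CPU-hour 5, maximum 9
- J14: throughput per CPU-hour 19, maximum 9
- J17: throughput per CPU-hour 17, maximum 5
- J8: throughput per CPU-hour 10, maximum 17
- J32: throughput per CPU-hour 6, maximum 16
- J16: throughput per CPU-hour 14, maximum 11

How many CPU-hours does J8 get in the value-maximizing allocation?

Rank by throughput per CPU-hour: J14 19 > J17 17 > J16 14 > J8 10 > J32 6 > J19 5.
J14 takes 9 to reach its cap of 9 ; 23 left.
J17 takes 5 to reach its cap of 5 ; 18 left.
Give J16 11 to hit its cap of 11 ; 7 left.
J8: +7 (room for 17) → 7. Pool exhausted.

7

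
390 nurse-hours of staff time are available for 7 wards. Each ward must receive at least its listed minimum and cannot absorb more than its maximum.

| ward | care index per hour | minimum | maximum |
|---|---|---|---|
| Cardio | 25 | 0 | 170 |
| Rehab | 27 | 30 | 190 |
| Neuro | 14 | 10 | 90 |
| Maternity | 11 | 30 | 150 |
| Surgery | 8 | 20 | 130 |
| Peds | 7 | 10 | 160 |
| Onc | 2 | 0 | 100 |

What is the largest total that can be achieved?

9080

Meeting every minimum uses 0+30+10+30+20+10+0 = 100 nurse-hours, leaving 290.
Highest care index per hour first: Rehab 27 > Cardio 25 > Neuro 14 > Maternity 11 > Surgery 8 > Peds 7 > Onc 2.
Rehab: +160 to 190 (cap) → 130 left.
Cardio has room for 170 more but only 130 remain, so it gets 130.
Total = 25×130 + 27×190 + 14×10 + 11×30 + 8×20 + 7×10 = 9080.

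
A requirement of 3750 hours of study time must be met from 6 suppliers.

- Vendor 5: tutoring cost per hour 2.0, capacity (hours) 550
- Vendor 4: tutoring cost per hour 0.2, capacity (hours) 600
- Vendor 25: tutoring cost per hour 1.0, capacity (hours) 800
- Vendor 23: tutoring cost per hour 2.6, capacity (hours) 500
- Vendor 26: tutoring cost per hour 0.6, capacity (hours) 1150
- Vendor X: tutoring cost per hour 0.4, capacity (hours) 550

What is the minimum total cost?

3190

Use suppliers in increasing cost order.
Vendor 4 at 0.2: take all 600 hours ; 3150 still needed.
Vendor X (0.4): use full 550 ; 2600 hours to go.
Vendor 26 at 0.6: take all 1150 hours ; 1450 still needed.
Vendor 25 at 1.0: take all 800 hours ; 650 still needed.
Vendor 5 (2.0): use full 550 ; 100 hours to go.
Vendor 23 (2.6): take the remaining 100 ; done.
Cost = 600×0.2 + 550×0.4 + 1150×0.6 + 800×1.0 + 550×2.0 + 100×2.6 = 3190.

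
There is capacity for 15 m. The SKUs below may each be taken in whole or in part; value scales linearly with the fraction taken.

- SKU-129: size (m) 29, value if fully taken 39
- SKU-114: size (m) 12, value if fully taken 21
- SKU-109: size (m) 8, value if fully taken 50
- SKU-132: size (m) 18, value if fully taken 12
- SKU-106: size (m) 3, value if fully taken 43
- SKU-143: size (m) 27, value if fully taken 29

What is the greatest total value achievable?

100

Best value per unit of size first: SKU-106 43/3≈14.3, SKU-109 50/8≈6.25, SKU-114 21/12≈1.75, SKU-129 39/29≈1.34, SKU-143 29/27≈1.07, SKU-132 12/18≈0.667.
All 3 m of SKU-106 fit (value 43) ; 12 remain.
All 8 m of SKU-109 fit (value 50) ; 4 remain.
Fill the last 4 m with part of SKU-114: 4/12 of it earns 7.
Total value = 100.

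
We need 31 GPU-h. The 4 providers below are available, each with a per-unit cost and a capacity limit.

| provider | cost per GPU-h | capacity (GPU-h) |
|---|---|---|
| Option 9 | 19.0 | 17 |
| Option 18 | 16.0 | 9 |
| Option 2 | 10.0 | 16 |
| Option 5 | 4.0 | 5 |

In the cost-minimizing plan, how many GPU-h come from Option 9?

Use providers in increasing cost order.
Option 5 at 4.0: take all 5 GPU-h ; 26 still needed.
Option 2 at 10.0: take all 16 GPU-h ; 10 still needed.
Take 9 from Option 18 at 16.0 ; need 1 more.
Option 9 (19.0): take the remaining 1 ; done.

1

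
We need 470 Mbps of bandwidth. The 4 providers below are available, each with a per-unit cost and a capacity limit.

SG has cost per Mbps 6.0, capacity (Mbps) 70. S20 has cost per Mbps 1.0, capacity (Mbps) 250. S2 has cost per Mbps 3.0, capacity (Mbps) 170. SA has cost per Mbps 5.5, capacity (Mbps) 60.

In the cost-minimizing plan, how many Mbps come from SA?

50

Fill from the cheapest provider first.
S20 (1.0): use full 250 — 220 Mbps to go.
S2 (3.0): use full 170 — 50 Mbps to go.
SA at 5.5: take 50 of its 60 — requirement met.
SG: unused.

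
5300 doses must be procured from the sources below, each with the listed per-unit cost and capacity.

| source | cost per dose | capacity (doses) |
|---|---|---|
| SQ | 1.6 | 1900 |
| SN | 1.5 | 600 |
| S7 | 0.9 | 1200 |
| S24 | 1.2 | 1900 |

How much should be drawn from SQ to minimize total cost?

Cheapest first:
Take 1200 from S7 at 0.9 — need 4100 more.
S24 (1.2): use full 1900 — 2200 doses to go.
Take 600 from SN at 1.5 — need 1600 more.
SQ (1.6): take the remaining 1600 — done.

1600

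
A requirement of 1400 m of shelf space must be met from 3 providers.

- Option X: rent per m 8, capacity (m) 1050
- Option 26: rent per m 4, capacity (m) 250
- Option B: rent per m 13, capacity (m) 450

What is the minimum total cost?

Use providers in increasing cost order.
Option 26 (4): use full 250 — 1150 m to go.
Option X (8): use full 1050 — 100 m to go.
Option B (13): take the remaining 100 — done.
Cost = 250×4 + 1050×8 + 100×13 = 10700.

10700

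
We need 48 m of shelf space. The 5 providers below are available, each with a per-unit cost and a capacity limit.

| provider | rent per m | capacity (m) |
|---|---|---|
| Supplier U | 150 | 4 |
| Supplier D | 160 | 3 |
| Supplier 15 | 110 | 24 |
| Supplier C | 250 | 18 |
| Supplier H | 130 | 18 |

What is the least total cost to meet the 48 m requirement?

Cheapest first:
Supplier 15 (110): use full 24 → 24 m to go.
Take 18 from Supplier H at 130 → need 6 more.
Take 4 from Supplier U at 150 → need 2 more.
Supplier D at 160: take 2 of its 3 → requirement met.
Supplier C: unused.
Cost = 24×110 + 18×130 + 4×150 + 2×160 = 5900.

5900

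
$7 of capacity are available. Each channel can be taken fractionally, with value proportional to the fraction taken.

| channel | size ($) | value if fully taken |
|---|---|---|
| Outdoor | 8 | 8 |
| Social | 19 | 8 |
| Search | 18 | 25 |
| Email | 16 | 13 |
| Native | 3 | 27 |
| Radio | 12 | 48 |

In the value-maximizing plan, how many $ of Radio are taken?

Rank by value-to-size ratio: Native 27/3≈9, Radio 48/12≈4, Search 25/18≈1.39, Outdoor 8/8≈1, Email 13/16≈0.812, Social 8/19≈0.421.
Native: take in full, 3 $ for value 27 — 4 left.
4 $ left: a 4/12 share of Radio gives 48×4/12 = 16.

4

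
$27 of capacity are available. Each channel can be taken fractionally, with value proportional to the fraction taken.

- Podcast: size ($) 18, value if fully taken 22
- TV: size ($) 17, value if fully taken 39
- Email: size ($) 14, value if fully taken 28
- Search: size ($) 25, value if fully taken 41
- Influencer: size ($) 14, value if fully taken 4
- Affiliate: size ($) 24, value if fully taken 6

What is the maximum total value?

Sort by value density: TV 39/17≈2.29, Email 28/14≈2, Search 41/25≈1.64, Podcast 22/18≈1.22, Influencer 4/14≈0.286, Affiliate 6/24≈0.25.
All 17 $ of TV fit (value 39) ; 10 remain.
10 $ left: a 10/14 share of Email gives 28×10/14 = 20.
Total value = 59.

59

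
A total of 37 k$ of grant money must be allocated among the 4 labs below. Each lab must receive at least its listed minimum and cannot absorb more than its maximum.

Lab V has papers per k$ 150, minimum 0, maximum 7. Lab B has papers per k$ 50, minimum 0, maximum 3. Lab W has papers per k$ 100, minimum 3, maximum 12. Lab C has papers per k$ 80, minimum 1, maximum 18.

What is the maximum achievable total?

3690

Meeting every minimum uses 0+0+3+1 = 4 k$, leaving 33.
Highest papers per k$ first: Lab V 150 > Lab W 100 > Lab C 80 > Lab B 50.
Give Lab V 7 more to hit its cap of 7 → 26 left.
Lab W takes 9 more to reach its cap of 12 → 17 left.
Lab C: +17 to 18 (cap) → 0 left.
Total = 150×7 + 100×12 + 80×18 = 3690.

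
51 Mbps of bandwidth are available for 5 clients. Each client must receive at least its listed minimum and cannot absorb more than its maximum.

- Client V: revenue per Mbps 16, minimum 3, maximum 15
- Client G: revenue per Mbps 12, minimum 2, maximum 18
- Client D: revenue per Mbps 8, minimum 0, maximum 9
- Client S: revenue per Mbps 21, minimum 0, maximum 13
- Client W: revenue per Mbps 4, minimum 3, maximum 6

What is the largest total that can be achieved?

Meeting every minimum uses 3+2+0+0+3 = 8 Mbps, leaving 43.
Rank by revenue per Mbps: Client S 21 > Client V 16 > Client G 12 > Client D 8 > Client W 4.
Client S: +13 to 13 (cap) — 30 left.
Client V takes 12 more to reach its cap of 15 — 18 left.
Give Client G 16 more to hit its cap of 18 — 2 left.
Client D has room for 9 more but only 2 remain, so it gets 2.
Total = 16×15 + 12×18 + 8×2 + 21×13 + 4×3 = 757.

757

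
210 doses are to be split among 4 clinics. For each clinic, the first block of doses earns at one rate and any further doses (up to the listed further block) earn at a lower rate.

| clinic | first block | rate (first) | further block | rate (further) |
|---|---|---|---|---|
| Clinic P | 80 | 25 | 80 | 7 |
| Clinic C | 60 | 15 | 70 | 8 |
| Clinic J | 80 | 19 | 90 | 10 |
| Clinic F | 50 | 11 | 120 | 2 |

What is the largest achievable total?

4270

Rank every tier by rate: Clinic P/tier1 25 > Clinic J/tier1 19 > Clinic C/tier1 15 > Clinic F/tier1 11 > Clinic J/tier2 10 > Clinic C/tier2 8 > Clinic P/tier2 7 > Clinic F/tier2 2.
Fill Clinic P tier1 block (80 at 25) ; 130 left.
Clinic J/tier1 (19): +80 ; 50 left.
50 remain; put them into Clinic C tier1 at 15.
Total = 25×80 + 19×80 + 15×50 = 4270.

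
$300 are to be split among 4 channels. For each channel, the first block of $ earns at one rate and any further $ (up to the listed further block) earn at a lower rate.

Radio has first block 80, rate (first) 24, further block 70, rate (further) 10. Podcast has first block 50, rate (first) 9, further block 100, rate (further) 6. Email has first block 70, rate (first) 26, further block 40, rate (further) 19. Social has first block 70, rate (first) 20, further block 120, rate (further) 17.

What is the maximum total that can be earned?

6580

Rank every tier by rate: Email/tier1 26 > Radio/tier1 24 > Social/tier1 20 > Email/tier2 19 > Social/tier2 17 > Radio/tier2 10 > Podcast/tier1 9 > Podcast/tier2 6.
Fill Email tier1 block (70 at 26) → 230 left.
Radio/tier1 (24): +80 → 150 left.
Social tier1 at 20: fill all 70 → 80 left.
Email/tier2 (19): +40 → 40 left.
Social tier2 at 17: only 40 left, fill 40.
Total = 26×70 + 24×80 + 20×70 + 19×40 + 17×40 = 6580.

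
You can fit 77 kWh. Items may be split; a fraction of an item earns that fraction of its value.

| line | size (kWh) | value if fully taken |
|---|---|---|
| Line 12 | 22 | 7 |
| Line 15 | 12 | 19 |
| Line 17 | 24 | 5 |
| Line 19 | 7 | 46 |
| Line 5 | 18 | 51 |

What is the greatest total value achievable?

126.75

Best value per unit of size first: Line 19 46/7≈6.57, Line 5 51/18≈2.83, Line 15 19/12≈1.58, Line 12 7/22≈0.318, Line 17 5/24≈0.208.
Take all of Line 19 (7 kWh, value 46) ; 70 kWh left.
All 18 kWh of Line 5 fit (value 51) ; 52 remain.
Line 15: take in full, 12 kWh for value 19 ; 40 left.
Line 12: take in full, 22 kWh for value 7 ; 18 left.
18 kWh left: a 18/24 share of Line 17 gives 5×18/24 = 3.75.
Total value = 126.75.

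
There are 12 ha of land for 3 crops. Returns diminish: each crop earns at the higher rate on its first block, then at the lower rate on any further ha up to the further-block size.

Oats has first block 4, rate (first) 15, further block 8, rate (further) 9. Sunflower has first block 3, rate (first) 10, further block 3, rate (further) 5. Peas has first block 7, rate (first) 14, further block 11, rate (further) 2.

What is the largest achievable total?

168

Order all 6 blocks by rate: Oats/T1 15 > Peas/T1 14 > Sunflower/T1 10 > Oats/T2 9 > Sunflower/T2 5 > Peas/T2 2.
Fill Oats T1 block (4 at 15) ; 8 left.
Peas T1 at 14: fill all 7 ; 1 left.
Sunflower/T1: +1 of 3 at 10; pool empty.
Total = 15×4 + 14×7 + 10×1 = 168.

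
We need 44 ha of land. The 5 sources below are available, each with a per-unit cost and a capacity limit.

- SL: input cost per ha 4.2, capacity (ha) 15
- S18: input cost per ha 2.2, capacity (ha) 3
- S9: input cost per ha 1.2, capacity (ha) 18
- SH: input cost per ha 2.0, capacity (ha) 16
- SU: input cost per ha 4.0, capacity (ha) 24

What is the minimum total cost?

88.2

Fill from the cheapest source first.
S9 (1.2): use full 18 → 26 ha to go.
SH at 2.0: take all 16 ha → 10 still needed.
S18 at 2.2: take all 3 ha → 7 still needed.
Take 7 from SU at 4.0 to finish.
SL: unused.
Cost = 18×1.2 + 16×2.0 + 3×2.2 + 7×4.0 = 88.2.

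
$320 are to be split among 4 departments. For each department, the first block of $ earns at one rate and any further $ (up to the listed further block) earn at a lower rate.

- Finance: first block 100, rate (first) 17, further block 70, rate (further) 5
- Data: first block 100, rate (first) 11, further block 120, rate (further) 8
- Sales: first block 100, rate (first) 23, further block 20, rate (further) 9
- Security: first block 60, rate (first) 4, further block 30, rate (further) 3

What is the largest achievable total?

5280

Order all 8 blocks by rate: Sales/first 23 > Finance/first 17 > Data/first 11 > Sales/second 9 > Data/second 8 > Finance/second 5 > Security/first 4 > Security/second 3.
Fill Sales first block (100 at 23) ; 220 left.
Fill Finance first block (100 at 17) ; 120 left.
Data/first (11): +100 ; 20 left.
Fill Sales second block (20 at 9) ; 0 left.
Total = 23×100 + 17×100 + 11×100 + 9×20 = 5280.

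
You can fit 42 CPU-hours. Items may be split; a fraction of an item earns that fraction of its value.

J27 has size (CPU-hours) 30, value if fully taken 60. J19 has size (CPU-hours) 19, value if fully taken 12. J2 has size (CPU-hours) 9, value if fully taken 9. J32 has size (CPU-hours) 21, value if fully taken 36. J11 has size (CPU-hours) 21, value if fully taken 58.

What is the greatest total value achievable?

100

Sort by value density: J11 58/21≈2.76, J27 60/30≈2, J32 36/21≈1.71, J2 9/9≈1, J19 12/19≈0.632.
J11: take in full, 21 CPU-hours for value 58 — 21 left.
21 CPU-hours left: a 21/30 share of J27 gives 60×21/30 = 42.
Total value = 100.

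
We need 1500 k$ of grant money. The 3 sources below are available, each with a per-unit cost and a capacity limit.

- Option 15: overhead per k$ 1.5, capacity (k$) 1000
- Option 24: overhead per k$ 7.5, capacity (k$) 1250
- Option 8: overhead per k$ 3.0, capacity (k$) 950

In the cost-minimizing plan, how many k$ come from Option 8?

500

Fill from the cheapest source first.
Option 15 at 1.5: take all 1000 k$ — 500 still needed.
Option 8 at 3.0: take 500 of its 950 — requirement met.
Option 24: unused.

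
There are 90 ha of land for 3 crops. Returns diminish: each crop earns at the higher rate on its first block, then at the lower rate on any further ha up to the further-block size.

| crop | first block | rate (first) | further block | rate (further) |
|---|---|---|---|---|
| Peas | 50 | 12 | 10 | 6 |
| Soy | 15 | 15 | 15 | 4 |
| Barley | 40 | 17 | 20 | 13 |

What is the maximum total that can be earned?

1345

Rank every tier by rate: Barley/T1 17 > Soy/T1 15 > Barley/T2 13 > Peas/T1 12 > Peas/T2 6 > Soy/T2 4.
Barley T1 at 17: fill all 40 ; 50 left.
Fill Soy T1 block (15 at 15) ; 35 left.
Fill Barley T2 block (20 at 13) ; 15 left.
Peas/T1: +15 of 50 at 12; pool empty.
Total = 17×40 + 15×15 + 13×20 + 12×15 = 1345.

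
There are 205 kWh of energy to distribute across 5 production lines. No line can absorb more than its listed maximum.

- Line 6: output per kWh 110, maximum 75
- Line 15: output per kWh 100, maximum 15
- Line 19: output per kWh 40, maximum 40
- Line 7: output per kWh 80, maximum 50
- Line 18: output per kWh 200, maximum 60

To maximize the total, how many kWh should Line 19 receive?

Highest output per kWh first: Line 18 200 > Line 6 110 > Line 15 100 > Line 7 80 > Line 19 40.
Give Line 18 60 to hit its cap of 60 ; 145 left.
Give Line 6 75 to hit its cap of 75 ; 70 left.
Line 15: +15 to 15 (cap) ; 55 left.
Give Line 7 50 to hit its cap of 50 ; 5 left.
Line 19 has room for 40 but only 5 remain, so it gets 5.

5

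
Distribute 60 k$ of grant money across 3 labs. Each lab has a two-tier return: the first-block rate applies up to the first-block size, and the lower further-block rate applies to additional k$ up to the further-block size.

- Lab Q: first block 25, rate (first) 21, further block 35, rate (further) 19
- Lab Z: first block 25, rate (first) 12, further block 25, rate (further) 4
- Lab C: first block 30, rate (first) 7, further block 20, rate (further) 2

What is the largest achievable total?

Rank every tier by rate: Lab Q/tier1 21 > Lab Q/tier2 19 > Lab Z/tier1 12 > Lab C/tier1 7 > Lab Z/tier2 4 > Lab C/tier2 2.
Lab Q/tier1 (21): +25 — 35 left.
Lab Q/tier2 (19): +35 — 0 left.
Total = 21×25 + 19×35 = 1190.

1190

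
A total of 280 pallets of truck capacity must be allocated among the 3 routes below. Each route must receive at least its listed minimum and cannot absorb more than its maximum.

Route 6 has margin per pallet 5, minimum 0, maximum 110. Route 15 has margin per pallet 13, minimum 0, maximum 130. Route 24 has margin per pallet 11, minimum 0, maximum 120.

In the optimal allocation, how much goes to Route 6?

Meeting every minimum uses 0+0+0 = 0 pallets, leaving 280.
Order the routes by margin per pallet: Route 15 13 > Route 24 11 > Route 6 5.
Route 15: +130 to 130 (cap) — 150 left.
Give Route 24 120 more to hit its cap of 120 — 30 left.
Route 6 has room for 110 more but only 30 remain, so it gets 30.

30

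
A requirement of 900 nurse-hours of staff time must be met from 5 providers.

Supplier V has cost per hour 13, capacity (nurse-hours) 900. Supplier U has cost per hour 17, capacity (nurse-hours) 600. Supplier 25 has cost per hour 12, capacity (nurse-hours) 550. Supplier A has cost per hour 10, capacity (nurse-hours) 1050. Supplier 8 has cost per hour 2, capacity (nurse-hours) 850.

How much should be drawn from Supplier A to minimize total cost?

50

Fill from the cheapest provider first.
Supplier 8 (2): use full 850 ; 50 nurse-hours to go.
Supplier A (10): take the remaining 50 ; done.
Supplier 25, Supplier V, Supplier U: unused.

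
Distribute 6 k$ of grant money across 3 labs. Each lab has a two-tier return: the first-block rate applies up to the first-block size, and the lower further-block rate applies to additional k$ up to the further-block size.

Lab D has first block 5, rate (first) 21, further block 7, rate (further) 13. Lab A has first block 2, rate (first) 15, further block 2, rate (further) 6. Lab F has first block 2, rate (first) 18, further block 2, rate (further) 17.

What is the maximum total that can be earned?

123

Treat each block as its own option and order by rate: Lab D/T1 21 > Lab F/T1 18 > Lab F/T2 17 > Lab A/T1 15 > Lab D/T2 13 > Lab A/T2 6.
Lab D/T1 (21): +5 ; 1 left.
Lab F T1 at 18: only 1 left, fill 1.
Total = 21×5 + 18×1 = 123.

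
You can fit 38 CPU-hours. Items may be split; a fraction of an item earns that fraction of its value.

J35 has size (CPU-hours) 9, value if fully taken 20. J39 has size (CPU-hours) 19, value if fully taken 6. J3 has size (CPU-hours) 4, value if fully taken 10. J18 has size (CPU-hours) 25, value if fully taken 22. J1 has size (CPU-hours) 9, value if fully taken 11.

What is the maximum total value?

Rank by value-to-size ratio: J3 10/4≈2.5, J35 20/9≈2.22, J1 11/9≈1.22, J18 22/25≈0.88, J39 6/19≈0.316.
All 4 CPU-hours of J3 fit (value 10) → 34 remain.
J35: take in full, 9 CPU-hours for value 20 → 25 left.
J1: take in full, 9 CPU-hours for value 11 → 16 left.
Only 16 CPU-hours remain; take 16/25 of J18 for value 22×16/25 = 14.08.
Total value = 55.08.

55.08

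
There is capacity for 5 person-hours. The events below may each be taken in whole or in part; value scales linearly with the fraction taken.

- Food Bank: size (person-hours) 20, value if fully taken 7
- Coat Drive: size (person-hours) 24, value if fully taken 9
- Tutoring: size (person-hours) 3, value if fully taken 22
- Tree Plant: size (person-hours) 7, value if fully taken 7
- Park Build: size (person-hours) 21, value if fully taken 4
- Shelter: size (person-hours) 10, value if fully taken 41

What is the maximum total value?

30.2

Rank by value-to-size ratio: Tutoring 22/3≈7.33, Shelter 41/10≈4.1, Tree Plant 7/7≈1, Coat Drive 9/24≈0.375, Food Bank 7/20≈0.35, Park Build 4/21≈0.19.
Take all of Tutoring (3 person-hours, value 22) ; 2 person-hours left.
Fill the last 2 person-hours with part of Shelter: 2/10 of it earns 8.2.
Total value = 30.2.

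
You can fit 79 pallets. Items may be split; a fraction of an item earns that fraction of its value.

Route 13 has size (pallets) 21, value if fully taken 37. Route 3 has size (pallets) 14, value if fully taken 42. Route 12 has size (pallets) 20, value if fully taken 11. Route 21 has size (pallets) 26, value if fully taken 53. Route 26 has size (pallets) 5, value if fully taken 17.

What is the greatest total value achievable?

156.15

Best value per unit of size first: Route 26 17/5≈3.4, Route 3 42/14≈3, Route 21 53/26≈2.04, Route 13 37/21≈1.76, Route 12 11/20≈0.55.
Take all of Route 26 (5 pallets, value 17) ; 74 pallets left.
Take all of Route 3 (14 pallets, value 42) ; 60 pallets left.
Route 21: take in full, 26 pallets for value 53 ; 34 left.
All 21 pallets of Route 13 fit (value 37) ; 13 remain.
Fill the last 13 pallets with part of Route 12: 13/20 of it earns 7.15.
Total value = 156.15.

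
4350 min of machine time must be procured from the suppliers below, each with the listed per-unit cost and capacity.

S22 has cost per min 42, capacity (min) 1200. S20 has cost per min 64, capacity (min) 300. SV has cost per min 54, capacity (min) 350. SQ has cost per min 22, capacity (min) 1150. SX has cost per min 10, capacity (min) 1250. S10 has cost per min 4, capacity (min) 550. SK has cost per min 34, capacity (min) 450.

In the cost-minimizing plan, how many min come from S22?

Cheapest first:
S10 at 4: take all 550 min — 3800 still needed.
Take 1250 from SX at 10 — need 2550 more.
SQ (22): use full 1150 — 1400 min to go.
SK (34): use full 450 — 950 min to go.
S22 (42): take the remaining 950 — done.
SV, S20: unused.

950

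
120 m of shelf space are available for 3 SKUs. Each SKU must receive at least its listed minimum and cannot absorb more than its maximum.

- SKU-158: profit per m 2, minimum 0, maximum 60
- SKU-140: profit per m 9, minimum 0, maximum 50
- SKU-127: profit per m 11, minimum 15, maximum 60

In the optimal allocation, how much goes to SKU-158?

10

Meeting every minimum uses 0+0+15 = 15 m, leaving 105.
Highest profit per m first: SKU-127 11 > SKU-140 9 > SKU-158 2.
SKU-127 takes 45 more to reach its cap of 60 ; 60 left.
SKU-140: +50 to 50 (cap) ; 10 left.
SKU-158 has room for 60 more but only 10 remain, so it gets 10.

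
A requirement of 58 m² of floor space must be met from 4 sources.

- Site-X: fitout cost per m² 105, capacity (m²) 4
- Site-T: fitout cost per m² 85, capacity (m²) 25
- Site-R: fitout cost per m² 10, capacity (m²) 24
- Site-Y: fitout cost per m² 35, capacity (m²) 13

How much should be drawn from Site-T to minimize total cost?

Cheapest first:
Site-R (10): use full 24 — 34 m² to go.
Site-Y at 35: take all 13 m² — 21 still needed.
Site-T at 85: take 21 of its 25 — requirement met.
Site-X: unused.

21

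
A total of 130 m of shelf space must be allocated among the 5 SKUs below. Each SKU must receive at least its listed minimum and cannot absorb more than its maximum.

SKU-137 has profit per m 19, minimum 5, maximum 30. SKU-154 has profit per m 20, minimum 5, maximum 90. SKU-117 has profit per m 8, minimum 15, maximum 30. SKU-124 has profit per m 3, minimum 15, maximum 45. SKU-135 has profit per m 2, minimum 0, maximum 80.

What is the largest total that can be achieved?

Meeting every minimum uses 5+5+15+15+0 = 40 m, leaving 90.
Rank by profit per m: SKU-154 20 > SKU-137 19 > SKU-117 8 > SKU-124 3 > SKU-135 2.
Give SKU-154 85 more to hit its cap of 90 ; 5 left.
SKU-137 has room for 25 more but only 5 remain, so it gets 10.
Total = 19×10 + 20×90 + 8×15 + 3×15 = 2155.

2155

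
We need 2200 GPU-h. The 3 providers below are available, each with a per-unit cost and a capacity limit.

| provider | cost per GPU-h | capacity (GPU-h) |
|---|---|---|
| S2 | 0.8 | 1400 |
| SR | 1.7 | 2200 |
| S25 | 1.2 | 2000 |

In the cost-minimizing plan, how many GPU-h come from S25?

Use providers in increasing cost order.
S2 (0.8): use full 1400 — 800 GPU-h to go.
S25 (1.2): take the remaining 800 — done.
SR: unused.

800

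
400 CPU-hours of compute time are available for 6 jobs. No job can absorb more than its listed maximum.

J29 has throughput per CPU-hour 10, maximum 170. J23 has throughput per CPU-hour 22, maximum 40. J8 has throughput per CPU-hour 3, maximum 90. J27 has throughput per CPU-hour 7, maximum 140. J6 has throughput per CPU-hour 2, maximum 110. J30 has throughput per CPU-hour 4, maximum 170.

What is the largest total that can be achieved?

Highest throughput per CPU-hour first: J23 22 > J29 10 > J27 7 > J30 4 > J8 3 > J6 2.
J23: +40 to 40 (cap) ; 360 left.
J29: +170 to 170 (cap) ; 190 left.
J27: +140 to 140 (cap) ; 50 left.
J30: +50 (room for 170) → 50. Pool exhausted.
Total = 10×170 + 22×40 + 7×140 + 4×50 = 3760.

3760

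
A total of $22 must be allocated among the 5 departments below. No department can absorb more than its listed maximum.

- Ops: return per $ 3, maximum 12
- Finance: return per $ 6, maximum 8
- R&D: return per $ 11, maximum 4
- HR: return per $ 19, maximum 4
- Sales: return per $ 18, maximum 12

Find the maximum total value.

348

Rank by return per $: HR 19 > Sales 18 > R&D 11 > Finance 6 > Ops 3.
Give HR 4 to hit its cap of 4 → 18 left.
Sales: +12 to 12 (cap) → 6 left.
Give R&D 4 to hit its cap of 4 → 2 left.
Only 2 left; Finance takes them to reach 2.
Total = 6×2 + 11×4 + 19×4 + 18×12 = 348.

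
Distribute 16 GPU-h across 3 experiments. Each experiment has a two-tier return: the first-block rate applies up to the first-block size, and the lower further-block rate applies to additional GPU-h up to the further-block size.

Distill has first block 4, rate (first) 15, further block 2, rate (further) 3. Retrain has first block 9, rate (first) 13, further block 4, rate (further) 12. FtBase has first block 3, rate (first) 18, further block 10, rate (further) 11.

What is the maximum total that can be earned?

231

Order all 6 blocks by rate: FtBase/T1 18 > Distill/T1 15 > Retrain/T1 13 > Retrain/T2 12 > FtBase/T2 11 > Distill/T2 3.
FtBase T1 at 18: fill all 3 ; 13 left.
Fill Distill T1 block (4 at 15) ; 9 left.
Retrain T1 at 13: fill all 9 ; 0 left.
Total = 18×3 + 15×4 + 13×9 = 231.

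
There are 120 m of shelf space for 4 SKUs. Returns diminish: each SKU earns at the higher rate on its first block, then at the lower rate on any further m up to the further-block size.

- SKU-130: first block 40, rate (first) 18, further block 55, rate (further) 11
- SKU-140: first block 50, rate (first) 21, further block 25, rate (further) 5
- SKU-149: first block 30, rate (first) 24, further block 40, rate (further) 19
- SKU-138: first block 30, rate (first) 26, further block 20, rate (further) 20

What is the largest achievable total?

Rank every tier by rate: SKU-138/T1 26 > SKU-149/T1 24 > SKU-140/T1 21 > SKU-138/T2 20 > SKU-149/T2 19 > SKU-130/T1 18 > SKU-130/T2 11 > SKU-140/T2 5.
SKU-138 T1 at 26: fill all 30 → 90 left.
SKU-149 T1 at 24: fill all 30 → 60 left.
SKU-140 T1 at 21: fill all 50 → 10 left.
10 remain; put them into SKU-138 T2 at 20.
Total = 26×30 + 24×30 + 21×50 + 20×10 = 2750.

2750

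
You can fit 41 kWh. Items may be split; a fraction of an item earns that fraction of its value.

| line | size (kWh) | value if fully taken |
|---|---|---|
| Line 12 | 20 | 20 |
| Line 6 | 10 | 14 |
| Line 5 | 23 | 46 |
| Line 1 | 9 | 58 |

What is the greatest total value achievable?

Rank by value-to-size ratio: Line 1 58/9≈6.44, Line 5 46/23≈2, Line 6 14/10≈1.4, Line 12 20/20≈1.
Take all of Line 1 (9 kWh, value 58) → 32 kWh left.
All 23 kWh of Line 5 fit (value 46) → 9 remain.
Fill the last 9 kWh with part of Line 6: 9/10 of it earns 12.6.
Total value = 116.6.

116.6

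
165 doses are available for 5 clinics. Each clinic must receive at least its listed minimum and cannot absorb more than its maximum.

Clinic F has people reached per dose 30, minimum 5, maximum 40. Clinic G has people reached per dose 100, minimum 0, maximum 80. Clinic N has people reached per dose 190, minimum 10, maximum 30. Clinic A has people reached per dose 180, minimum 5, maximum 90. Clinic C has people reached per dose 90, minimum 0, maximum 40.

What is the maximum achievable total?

Meeting every minimum uses 5+0+10+5+0 = 20 doses, leaving 145.
Highest people reached per dose first: Clinic N 190 > Clinic A 180 > Clinic G 100 > Clinic C 90 > Clinic F 30.
Clinic N takes 20 more to reach its cap of 30 ; 125 left.
Clinic A takes 85 more to reach its cap of 90 ; 40 left.
Only 40 left; Clinic G takes them to reach 40.
Total = 30×5 + 100×40 + 190×30 + 180×90 = 26050.

26050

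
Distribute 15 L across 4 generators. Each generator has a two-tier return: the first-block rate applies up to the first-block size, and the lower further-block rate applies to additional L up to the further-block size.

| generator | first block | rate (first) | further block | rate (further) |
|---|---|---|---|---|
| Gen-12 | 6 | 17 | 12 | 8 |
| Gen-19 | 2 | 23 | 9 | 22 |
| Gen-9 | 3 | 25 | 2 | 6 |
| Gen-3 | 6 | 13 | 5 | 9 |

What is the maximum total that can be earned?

336

Treat each block as its own option and order by rate: Gen-9/tier1 25 > Gen-19/tier1 23 > Gen-19/tier2 22 > Gen-12/tier1 17 > Gen-3/tier1 13 > Gen-3/tier2 9 > Gen-12/tier2 8 > Gen-9/tier2 6.
Gen-9/tier1 (25): +3 ; 12 left.
Fill Gen-19 tier1 block (2 at 23) ; 10 left.
Fill Gen-19 tier2 block (9 at 22) ; 1 left.
1 remain; put them into Gen-12 tier1 at 17.
Total = 25×3 + 23×2 + 22×9 + 17×1 = 336.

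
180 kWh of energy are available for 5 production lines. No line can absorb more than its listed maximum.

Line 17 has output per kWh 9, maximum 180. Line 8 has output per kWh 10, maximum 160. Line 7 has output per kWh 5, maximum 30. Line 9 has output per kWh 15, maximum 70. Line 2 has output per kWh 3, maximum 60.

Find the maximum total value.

2150

Order the production lines by output per kWh: Line 9 15 > Line 8 10 > Line 17 9 > Line 7 5 > Line 2 3.
Line 9: +70 to 70 (cap) — 110 left.
Line 8 has room for 160 but only 110 remain, so it gets 110.
Total = 10×110 + 15×70 = 2150.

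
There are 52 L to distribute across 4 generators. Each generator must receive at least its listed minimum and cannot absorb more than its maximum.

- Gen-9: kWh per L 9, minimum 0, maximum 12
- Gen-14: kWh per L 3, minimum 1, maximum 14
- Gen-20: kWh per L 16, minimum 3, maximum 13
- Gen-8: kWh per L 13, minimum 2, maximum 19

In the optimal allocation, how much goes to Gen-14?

Meeting every minimum uses 0+1+3+2 = 6 L, leaving 46.
Highest kWh per L first: Gen-20 16 > Gen-8 13 > Gen-9 9 > Gen-14 3.
Gen-20 takes 10 more to reach its cap of 13 ; 36 left.
Give Gen-8 17 more to hit its cap of 19 ; 19 left.
Gen-9: +12 to 12 (cap) ; 7 left.
Gen-14: +7 (room for 13) → 8. Pool exhausted.

8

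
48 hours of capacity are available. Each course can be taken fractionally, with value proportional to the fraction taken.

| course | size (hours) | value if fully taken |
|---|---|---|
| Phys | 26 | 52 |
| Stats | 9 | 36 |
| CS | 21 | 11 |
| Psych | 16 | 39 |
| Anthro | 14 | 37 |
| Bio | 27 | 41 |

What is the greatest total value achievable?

Best value per unit of size first: Stats 36/9≈4, Anthro 37/14≈2.64, Psych 39/16≈2.44, Phys 52/26≈2, Bio 41/27≈1.52, CS 11/21≈0.524.
Take all of Stats (9 hours, value 36) → 39 hours left.
All 14 hours of Anthro fit (value 37) → 25 remain.
All 16 hours of Psych fit (value 39) → 9 remain.
Only 9 hours remain; take 9/26 of Phys for value 52×9/26 = 18.
Total value = 130.

130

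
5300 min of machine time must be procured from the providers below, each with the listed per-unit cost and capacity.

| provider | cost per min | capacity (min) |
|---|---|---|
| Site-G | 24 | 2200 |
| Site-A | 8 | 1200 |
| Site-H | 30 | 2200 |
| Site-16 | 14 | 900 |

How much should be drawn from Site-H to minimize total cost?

1000

Fill from the cheapest provider first.
Site-A at 8: take all 1200 min — 4100 still needed.
Site-16 at 14: take all 900 min — 3200 still needed.
Site-G at 24: take all 2200 min — 1000 still needed.
Site-H (30): take the remaining 1000 — done.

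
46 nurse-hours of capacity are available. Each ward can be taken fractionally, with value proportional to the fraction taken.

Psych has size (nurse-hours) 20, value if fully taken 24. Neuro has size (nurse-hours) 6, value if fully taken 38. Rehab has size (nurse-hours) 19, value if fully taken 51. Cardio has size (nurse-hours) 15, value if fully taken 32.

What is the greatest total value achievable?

128.2

Sort by value density: Neuro 38/6≈6.33, Rehab 51/19≈2.68, Cardio 32/15≈2.13, Psych 24/20≈1.2.
Neuro: take in full, 6 nurse-hours for value 38 — 40 left.
Take all of Rehab (19 nurse-hours, value 51) — 21 nurse-hours left.
All 15 nurse-hours of Cardio fit (value 32) — 6 remain.
Only 6 nurse-hours remain; take 6/20 of Psych for value 24×6/20 = 7.2.
Total value = 128.2.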